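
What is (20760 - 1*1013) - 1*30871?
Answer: -11124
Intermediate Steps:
(20760 - 1*1013) - 1*30871 = (20760 - 1013) - 30871 = 19747 - 30871 = -11124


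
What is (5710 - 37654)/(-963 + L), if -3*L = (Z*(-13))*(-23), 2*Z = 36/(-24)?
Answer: 11616/323 ≈ 35.963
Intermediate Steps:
Z = -3/4 (Z = (36/(-24))/2 = (36*(-1/24))/2 = (1/2)*(-3/2) = -3/4 ≈ -0.75000)
L = 299/4 (L = -(-3/4*(-13))*(-23)/3 = -13*(-23)/4 = -1/3*(-897/4) = 299/4 ≈ 74.750)
(5710 - 37654)/(-963 + L) = (5710 - 37654)/(-963 + 299/4) = -31944/(-3553/4) = -31944*(-4/3553) = 11616/323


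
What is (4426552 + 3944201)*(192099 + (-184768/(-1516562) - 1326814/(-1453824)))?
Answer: 295449138340886721450253/183734519424 ≈ 1.6080e+12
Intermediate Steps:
(4426552 + 3944201)*(192099 + (-184768/(-1516562) - 1326814/(-1453824))) = 8370753*(192099 + (-184768*(-1/1516562) - 1326814*(-1/1453824))) = 8370753*(192099 + (92384/758281 + 663407/726912)) = 8370753*(192099 + 570203961575/551203558272) = 8370753*(105886222544454503/551203558272) = 295449138340886721450253/183734519424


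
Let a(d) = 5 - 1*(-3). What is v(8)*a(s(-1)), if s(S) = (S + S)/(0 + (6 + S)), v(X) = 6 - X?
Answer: -16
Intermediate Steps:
s(S) = 2*S/(6 + S) (s(S) = (2*S)/(6 + S) = 2*S/(6 + S))
a(d) = 8 (a(d) = 5 + 3 = 8)
v(8)*a(s(-1)) = (6 - 1*8)*8 = (6 - 8)*8 = -2*8 = -16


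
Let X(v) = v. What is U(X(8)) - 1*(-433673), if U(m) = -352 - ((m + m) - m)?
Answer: 433313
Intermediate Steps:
U(m) = -352 - m (U(m) = -352 - (2*m - m) = -352 - m)
U(X(8)) - 1*(-433673) = (-352 - 1*8) - 1*(-433673) = (-352 - 8) + 433673 = -360 + 433673 = 433313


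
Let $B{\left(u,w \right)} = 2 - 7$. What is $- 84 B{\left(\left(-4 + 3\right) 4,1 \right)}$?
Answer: $420$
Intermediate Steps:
$B{\left(u,w \right)} = -5$
$- 84 B{\left(\left(-4 + 3\right) 4,1 \right)} = \left(-84\right) \left(-5\right) = 420$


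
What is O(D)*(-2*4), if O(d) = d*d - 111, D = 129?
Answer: -132240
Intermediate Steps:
O(d) = -111 + d**2 (O(d) = d**2 - 111 = -111 + d**2)
O(D)*(-2*4) = (-111 + 129**2)*(-2*4) = (-111 + 16641)*(-8) = 16530*(-8) = -132240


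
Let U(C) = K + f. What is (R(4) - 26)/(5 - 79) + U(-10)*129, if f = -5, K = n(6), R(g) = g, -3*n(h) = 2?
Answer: -27036/37 ≈ -730.70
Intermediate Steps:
n(h) = -⅔ (n(h) = -⅓*2 = -⅔)
K = -⅔ ≈ -0.66667
U(C) = -17/3 (U(C) = -⅔ - 5 = -17/3)
(R(4) - 26)/(5 - 79) + U(-10)*129 = (4 - 26)/(5 - 79) - 17/3*129 = -22/(-74) - 731 = -22*(-1/74) - 731 = 11/37 - 731 = -27036/37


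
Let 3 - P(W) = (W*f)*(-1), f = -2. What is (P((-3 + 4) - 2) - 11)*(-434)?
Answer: 2604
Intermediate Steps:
P(W) = 3 - 2*W (P(W) = 3 - W*(-2)*(-1) = 3 - (-2*W)*(-1) = 3 - 2*W)
(P((-3 + 4) - 2) - 11)*(-434) = ((3 - 2*((-3 + 4) - 2)) - 11)*(-434) = ((3 - 2*(1 - 2)) - 11)*(-434) = ((3 - 2*(-1)) - 11)*(-434) = ((3 + 2) - 11)*(-434) = (5 - 11)*(-434) = -6*(-434) = 2604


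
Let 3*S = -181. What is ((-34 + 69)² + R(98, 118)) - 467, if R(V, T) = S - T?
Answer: 1739/3 ≈ 579.67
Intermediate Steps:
S = -181/3 (S = (⅓)*(-181) = -181/3 ≈ -60.333)
R(V, T) = -181/3 - T
((-34 + 69)² + R(98, 118)) - 467 = ((-34 + 69)² + (-181/3 - 1*118)) - 467 = (35² + (-181/3 - 118)) - 467 = (1225 - 535/3) - 467 = 3140/3 - 467 = 1739/3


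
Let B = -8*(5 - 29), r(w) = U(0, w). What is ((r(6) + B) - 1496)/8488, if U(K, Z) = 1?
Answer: -1303/8488 ≈ -0.15351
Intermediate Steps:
r(w) = 1
B = 192 (B = -8*(-24) = 192)
((r(6) + B) - 1496)/8488 = ((1 + 192) - 1496)/8488 = (193 - 1496)*(1/8488) = -1303*1/8488 = -1303/8488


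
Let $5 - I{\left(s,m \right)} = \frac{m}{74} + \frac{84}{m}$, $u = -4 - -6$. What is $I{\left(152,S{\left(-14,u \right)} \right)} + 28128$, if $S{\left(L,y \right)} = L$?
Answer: $\frac{1041150}{37} \approx 28139.0$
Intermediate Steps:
$u = 2$ ($u = -4 + 6 = 2$)
$I{\left(s,m \right)} = 5 - \frac{84}{m} - \frac{m}{74}$ ($I{\left(s,m \right)} = 5 - \left(\frac{m}{74} + \frac{84}{m}\right) = 5 - \left(\frac{84}{m} + \frac{m}{74}\right) = 5 - \frac{84}{m} - \frac{m}{74}$)
$I{\left(152,S{\left(-14,u \right)} \right)} + 28128 = \left(5 - \frac{84}{-14} - - \frac{7}{37}\right) + 28128 = \left(5 - -6 + \frac{7}{37}\right) + 28128 = \left(5 + 6 + \frac{7}{37}\right) + 28128 = \frac{414}{37} + 28128 = \frac{1041150}{37}$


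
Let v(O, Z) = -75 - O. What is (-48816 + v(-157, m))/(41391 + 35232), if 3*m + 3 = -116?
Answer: -48734/76623 ≈ -0.63602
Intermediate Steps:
m = -119/3 (m = -1 + (1/3)*(-116) = -1 - 116/3 = -119/3 ≈ -39.667)
(-48816 + v(-157, m))/(41391 + 35232) = (-48816 + (-75 - 1*(-157)))/(41391 + 35232) = (-48816 + (-75 + 157))/76623 = (-48816 + 82)*(1/76623) = -48734*1/76623 = -48734/76623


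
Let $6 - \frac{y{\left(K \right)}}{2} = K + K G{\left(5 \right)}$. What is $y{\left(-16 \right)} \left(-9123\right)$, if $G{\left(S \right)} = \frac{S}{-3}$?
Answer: $85148$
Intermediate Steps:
$G{\left(S \right)} = - \frac{S}{3}$ ($G{\left(S \right)} = S \left(- \frac{1}{3}\right) = - \frac{S}{3}$)
$y{\left(K \right)} = 12 + \frac{4 K}{3}$ ($y{\left(K \right)} = 12 - 2 \left(K + K \left(\left(- \frac{1}{3}\right) 5\right)\right) = 12 - 2 \left(K + K \left(- \frac{5}{3}\right)\right) = 12 - 2 \left(K - \frac{5 K}{3}\right) = 12 - 2 \left(- \frac{2 K}{3}\right) = 12 + \frac{4 K}{3}$)
$y{\left(-16 \right)} \left(-9123\right) = \left(12 + \frac{4}{3} \left(-16\right)\right) \left(-9123\right) = \left(12 - \frac{64}{3}\right) \left(-9123\right) = \left(- \frac{28}{3}\right) \left(-9123\right) = 85148$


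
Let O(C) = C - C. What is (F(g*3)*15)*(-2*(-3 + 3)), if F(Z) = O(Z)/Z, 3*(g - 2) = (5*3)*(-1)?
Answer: 0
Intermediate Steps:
g = -3 (g = 2 + ((5*3)*(-1))/3 = 2 + (15*(-1))/3 = 2 + (⅓)*(-15) = 2 - 5 = -3)
O(C) = 0
F(Z) = 0 (F(Z) = 0/Z = 0)
(F(g*3)*15)*(-2*(-3 + 3)) = (0*15)*(-2*(-3 + 3)) = 0*(-2*0) = 0*0 = 0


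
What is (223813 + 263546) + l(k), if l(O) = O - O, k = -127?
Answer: 487359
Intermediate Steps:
l(O) = 0
(223813 + 263546) + l(k) = (223813 + 263546) + 0 = 487359 + 0 = 487359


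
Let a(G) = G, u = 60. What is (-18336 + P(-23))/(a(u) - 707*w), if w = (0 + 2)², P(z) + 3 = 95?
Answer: 4561/692 ≈ 6.5910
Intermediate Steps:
P(z) = 92 (P(z) = -3 + 95 = 92)
w = 4 (w = 2² = 4)
(-18336 + P(-23))/(a(u) - 707*w) = (-18336 + 92)/(60 - 707*4) = -18244/(60 - 2828) = -18244/(-2768) = -18244*(-1/2768) = 4561/692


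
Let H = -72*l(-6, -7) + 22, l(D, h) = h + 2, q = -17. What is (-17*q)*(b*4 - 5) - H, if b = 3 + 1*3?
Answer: 5109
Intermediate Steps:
l(D, h) = 2 + h
b = 6 (b = 3 + 3 = 6)
H = 382 (H = -72*(2 - 7) + 22 = -72*(-5) + 22 = 360 + 22 = 382)
(-17*q)*(b*4 - 5) - H = (-17*(-17))*(6*4 - 5) - 1*382 = 289*(24 - 5) - 382 = 289*19 - 382 = 5491 - 382 = 5109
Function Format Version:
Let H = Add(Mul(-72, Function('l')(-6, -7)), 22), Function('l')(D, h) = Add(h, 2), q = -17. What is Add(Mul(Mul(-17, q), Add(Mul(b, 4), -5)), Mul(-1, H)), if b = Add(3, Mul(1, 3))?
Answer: 5109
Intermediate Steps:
Function('l')(D, h) = Add(2, h)
b = 6 (b = Add(3, 3) = 6)
H = 382 (H = Add(Mul(-72, Add(2, -7)), 22) = Add(Mul(-72, -5), 22) = Add(360, 22) = 382)
Add(Mul(Mul(-17, q), Add(Mul(b, 4), -5)), Mul(-1, H)) = Add(Mul(Mul(-17, -17), Add(Mul(6, 4), -5)), Mul(-1, 382)) = Add(Mul(289, Add(24, -5)), -382) = Add(Mul(289, 19), -382) = Add(5491, -382) = 5109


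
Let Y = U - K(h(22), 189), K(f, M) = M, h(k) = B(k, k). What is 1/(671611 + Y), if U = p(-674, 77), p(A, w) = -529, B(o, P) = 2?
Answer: 1/670893 ≈ 1.4906e-6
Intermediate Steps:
h(k) = 2
U = -529
Y = -718 (Y = -529 - 1*189 = -529 - 189 = -718)
1/(671611 + Y) = 1/(671611 - 718) = 1/670893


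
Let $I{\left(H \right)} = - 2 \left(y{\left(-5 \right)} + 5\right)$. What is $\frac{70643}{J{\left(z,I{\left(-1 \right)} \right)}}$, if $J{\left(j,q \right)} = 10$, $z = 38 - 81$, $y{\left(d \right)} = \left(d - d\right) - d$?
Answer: $\frac{70643}{10} \approx 7064.3$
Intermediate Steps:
$y{\left(d \right)} = - d$ ($y{\left(d \right)} = 0 - d = - d$)
$z = -43$ ($z = 38 - 81 = -43$)
$I{\left(H \right)} = -20$ ($I{\left(H \right)} = - 2 \left(\left(-1\right) \left(-5\right) + 5\right) = - 2 \left(5 + 5\right) = \left(-2\right) 10 = -20$)
$\frac{70643}{J{\left(z,I{\left(-1 \right)} \right)}} = \frac{70643}{10}$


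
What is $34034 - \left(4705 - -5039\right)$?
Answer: $24290$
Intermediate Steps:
$34034 - \left(4705 - -5039\right) = 34034 - \left(4705 + 5039\right) = 34034 - 9744 = 24290$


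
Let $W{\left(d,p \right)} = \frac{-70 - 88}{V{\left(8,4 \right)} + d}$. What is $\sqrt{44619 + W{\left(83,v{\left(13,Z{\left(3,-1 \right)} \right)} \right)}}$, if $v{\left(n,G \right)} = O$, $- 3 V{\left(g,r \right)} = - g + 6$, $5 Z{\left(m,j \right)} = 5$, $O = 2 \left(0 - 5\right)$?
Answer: $\frac{\sqrt{2810922645}}{251} \approx 211.23$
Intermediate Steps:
$O = -10$ ($O = 2 \left(-5\right) = -10$)
$Z{\left(m,j \right)} = 1$ ($Z{\left(m,j \right)} = \frac{1}{5} \cdot 5 = 1$)
$V{\left(g,r \right)} = -2 + \frac{g}{3}$ ($V{\left(g,r \right)} = - \frac{- g + 6}{3} = - \frac{6 - g}{3} = -2 + \frac{g}{3}$)
$v{\left(n,G \right)} = -10$
$W{\left(d,p \right)} = - \frac{158}{\frac{2}{3} + d}$ ($W{\left(d,p \right)} = \frac{-70 - 88}{\left(-2 + \frac{1}{3} \cdot 8\right) + d} = - \frac{158}{\left(-2 + \frac{8}{3}\right) + d} = - \frac{158}{\frac{2}{3} + d}$)
$\sqrt{44619 + W{\left(83,v{\left(13,Z{\left(3,-1 \right)} \right)} \right)}} = \sqrt{44619 - \frac{474}{2 + 3 \cdot 83}} = \sqrt{44619 - \frac{474}{2 + 249}} = \sqrt{44619 - \frac{474}{251}} = \sqrt{\frac{11198895}{251}} = \frac{\sqrt{2810922645}}{251}$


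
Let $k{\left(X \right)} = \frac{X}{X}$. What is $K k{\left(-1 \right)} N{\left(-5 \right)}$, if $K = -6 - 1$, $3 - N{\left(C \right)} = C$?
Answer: $-56$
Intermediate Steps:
$k{\left(X \right)} = 1$
$N{\left(C \right)} = 3 - C$
$K = -7$ ($K = -6 - 1 = -7$)
$K k{\left(-1 \right)} N{\left(-5 \right)} = \left(-7\right) 1 \left(3 - -5\right) = - 7 \left(3 + 5\right) = \left(-7\right) 8 = -56$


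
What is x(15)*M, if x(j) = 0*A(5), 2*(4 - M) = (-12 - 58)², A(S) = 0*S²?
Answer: 0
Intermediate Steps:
A(S) = 0
M = -2446 (M = 4 - (-12 - 58)²/2 = 4 - ½*(-70)² = 4 - ½*4900 = 4 - 2450 = -2446)
x(j) = 0 (x(j) = 0*0 = 0)
x(15)*M = 0*(-2446) = 0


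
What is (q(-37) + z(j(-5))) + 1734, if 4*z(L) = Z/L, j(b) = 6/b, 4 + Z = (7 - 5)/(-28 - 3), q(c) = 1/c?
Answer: 7959353/4588 ≈ 1734.8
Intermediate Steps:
Z = -126/31 (Z = -4 + (7 - 5)/(-28 - 3) = -4 + 2/(-31) = -4 + 2*(-1/31) = -4 - 2/31 = -126/31 ≈ -4.0645)
z(L) = -63/(62*L) (z(L) = (-126/(31*L))/4 = -63/(62*L))
(q(-37) + z(j(-5))) + 1734 = (1/(-37) - 63/(62*(6/(-5)))) + 1734 = (-1/37 - 63/(62*(6*(-⅕)))) + 1734 = (-1/37 - 63/(62*(-6/5))) + 1734 = (-1/37 - 63/62*(-⅚)) + 1734 = (-1/37 + 105/124) + 1734 = 3761/4588 + 1734 = 7959353/4588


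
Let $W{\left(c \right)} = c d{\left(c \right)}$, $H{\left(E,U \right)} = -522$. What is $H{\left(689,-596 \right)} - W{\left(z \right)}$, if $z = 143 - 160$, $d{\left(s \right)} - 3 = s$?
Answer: $-760$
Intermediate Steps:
$d{\left(s \right)} = 3 + s$
$z = -17$
$W{\left(c \right)} = c \left(3 + c\right)$
$H{\left(689,-596 \right)} - W{\left(z \right)} = -522 - - 17 \left(3 - 17\right) = -522 - \left(-17\right) \left(-14\right) = -522 - 238 = -760$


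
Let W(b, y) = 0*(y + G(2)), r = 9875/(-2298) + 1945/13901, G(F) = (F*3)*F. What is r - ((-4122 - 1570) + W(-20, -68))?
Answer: 181695279851/31944498 ≈ 5687.8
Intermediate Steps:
G(F) = 3*F² (G(F) = (3*F)*F = 3*F²)
r = -132802765/31944498 (r = 9875*(-1/2298) + 1945*(1/13901) = -9875/2298 + 1945/13901 = -132802765/31944498 ≈ -4.1573)
W(b, y) = 0 (W(b, y) = 0*(y + 3*2²) = 0*(y + 3*4) = 0*(y + 12) = 0*(12 + y) = 0)
r - ((-4122 - 1570) + W(-20, -68)) = -132802765/31944498 - ((-4122 - 1570) + 0) = -132802765/31944498 - (-5692 + 0) = -132802765/31944498 - 1*(-5692) = -132802765/31944498 + 5692 = 181695279851/31944498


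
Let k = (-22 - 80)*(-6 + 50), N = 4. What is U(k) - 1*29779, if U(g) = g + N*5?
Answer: -34247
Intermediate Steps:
k = -4488 (k = -102*44 = -4488)
U(g) = 20 + g (U(g) = g + 4*5 = g + 20 = 20 + g)
U(k) - 1*29779 = (20 - 4488) - 1*29779 = -4468 - 29779 = -34247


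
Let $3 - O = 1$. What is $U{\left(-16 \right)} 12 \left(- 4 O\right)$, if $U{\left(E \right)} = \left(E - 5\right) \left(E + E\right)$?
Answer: $-64512$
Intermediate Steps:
$O = 2$ ($O = 3 - 1 = 2$)
$U{\left(E \right)} = 2 E \left(-5 + E\right)$ ($U{\left(E \right)} = \left(-5 + E\right) 2 E = 2 E \left(-5 + E\right)$)
$U{\left(-16 \right)} 12 \left(- 4 O\right) = 2 \left(-16\right) \left(-5 - 16\right) 12 \left(\left(-4\right) 2\right) = 2 \left(-16\right) \left(-21\right) 12 \left(-8\right) = 672 \left(-96\right) = -64512$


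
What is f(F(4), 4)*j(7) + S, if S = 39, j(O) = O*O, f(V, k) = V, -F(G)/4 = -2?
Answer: 431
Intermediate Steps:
F(G) = 8 (F(G) = -4*(-2) = 8)
j(O) = O**2
f(F(4), 4)*j(7) + S = 8*7**2 + 39 = 8*49 + 39 = 392 + 39 = 431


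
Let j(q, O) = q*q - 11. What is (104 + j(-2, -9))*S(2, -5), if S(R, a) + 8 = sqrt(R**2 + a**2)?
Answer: -776 + 97*sqrt(29) ≈ -253.64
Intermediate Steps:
S(R, a) = -8 + sqrt(R**2 + a**2)
j(q, O) = -11 + q**2 (j(q, O) = q**2 - 11 = -11 + q**2)
(104 + j(-2, -9))*S(2, -5) = (104 + (-11 + (-2)**2))*(-8 + sqrt(2**2 + (-5)**2)) = (104 + (-11 + 4))*(-8 + sqrt(4 + 25)) = (104 - 7)*(-8 + sqrt(29)) = 97*(-8 + sqrt(29)) = -776 + 97*sqrt(29)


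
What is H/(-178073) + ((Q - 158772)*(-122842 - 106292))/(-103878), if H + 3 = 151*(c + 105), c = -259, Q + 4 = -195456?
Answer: -2408929445202463/3082977849 ≈ -7.8136e+5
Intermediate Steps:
Q = -195460 (Q = -4 - 195456 = -195460)
H = -23257 (H = -3 + 151*(-259 + 105) = -3 + 151*(-154) = -3 - 23254 = -23257)
H/(-178073) + ((Q - 158772)*(-122842 - 106292))/(-103878) = -23257/(-178073) + ((-195460 - 158772)*(-122842 - 106292))/(-103878) = -23257*(-1/178073) - 354232*(-229134)*(-1/103878) = 23257/178073 + 81166595088*(-1/103878) = 23257/178073 - 13527765848/17313 = -2408929445202463/3082977849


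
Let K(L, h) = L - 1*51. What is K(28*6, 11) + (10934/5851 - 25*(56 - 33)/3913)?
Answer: 2718131088/22894963 ≈ 118.72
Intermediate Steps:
K(L, h) = -51 + L (K(L, h) = L - 51 = -51 + L)
K(28*6, 11) + (10934/5851 - 25*(56 - 33)/3913) = (-51 + 28*6) + (10934/5851 - 25*(56 - 33)/3913) = (-51 + 168) + (10934*(1/5851) - 25*23*(1/3913)) = 117 + (10934/5851 - 575*1/3913) = 117 + (10934/5851 - 575/3913) = 117 + 39420417/22894963 = 2718131088/22894963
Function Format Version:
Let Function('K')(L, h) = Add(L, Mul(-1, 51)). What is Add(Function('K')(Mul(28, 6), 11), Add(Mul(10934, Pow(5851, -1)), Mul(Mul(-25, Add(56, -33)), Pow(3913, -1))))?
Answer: Rational(2718131088, 22894963) ≈ 118.72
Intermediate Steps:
Function('K')(L, h) = Add(-51, L) (Function('K')(L, h) = Add(L, -51) = Add(-51, L))
Add(Function('K')(Mul(28, 6), 11), Add(Mul(10934, Pow(5851, -1)), Mul(Mul(-25, Add(56, -33)), Pow(3913, -1)))) = Add(Add(-51, Mul(28, 6)), Add(Mul(10934, Pow(5851, -1)), Mul(Mul(-25, Add(56, -33)), Pow(3913, -1)))) = Add(Add(-51, 168), Add(Mul(10934, Rational(1, 5851)), Mul(Mul(-25, 23), Rational(1, 3913)))) = Add(117, Add(Rational(10934, 5851), Mul(-575, Rational(1, 3913)))) = Add(117, Add(Rational(10934, 5851), Rational(-575, 3913))) = Add(117, Rational(39420417, 22894963)) = Rational(2718131088, 22894963)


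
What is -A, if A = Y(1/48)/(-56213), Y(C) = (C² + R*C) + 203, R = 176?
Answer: 476161/129514752 ≈ 0.0036765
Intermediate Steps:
Y(C) = 203 + C² + 176*C (Y(C) = (C² + 176*C) + 203 = 203 + C² + 176*C)
A = -476161/129514752 (A = (203 + (1/48)² + 176/48)/(-56213) = (203 + (1/48)² + 176*(1/48))*(-1/56213) = (203 + 1/2304 + 11/3)*(-1/56213) = (476161/2304)*(-1/56213) = -476161/129514752 ≈ -0.0036765)
-A = -1*(-476161/129514752) = 476161/129514752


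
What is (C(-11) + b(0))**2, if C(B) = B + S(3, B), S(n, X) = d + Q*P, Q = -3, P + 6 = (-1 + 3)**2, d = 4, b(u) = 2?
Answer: 1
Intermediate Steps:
P = -2 (P = -6 + (-1 + 3)**2 = -6 + 2**2 = -6 + 4 = -2)
S(n, X) = 10 (S(n, X) = 4 - 3*(-2) = 4 + 6 = 10)
C(B) = 10 + B (C(B) = B + 10 = 10 + B)
(C(-11) + b(0))**2 = ((10 - 11) + 2)**2 = (-1 + 2)**2 = 1**2 = 1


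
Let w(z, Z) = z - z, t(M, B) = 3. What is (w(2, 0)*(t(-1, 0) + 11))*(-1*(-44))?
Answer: 0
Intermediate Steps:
w(z, Z) = 0
(w(2, 0)*(t(-1, 0) + 11))*(-1*(-44)) = (0*(3 + 11))*(-1*(-44)) = (0*14)*44 = 0*44 = 0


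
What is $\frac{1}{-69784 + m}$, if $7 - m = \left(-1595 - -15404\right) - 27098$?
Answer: $- \frac{1}{56488} \approx -1.7703 \cdot 10^{-5}$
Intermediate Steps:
$m = 13296$ ($m = 7 - \left(\left(-1595 - -15404\right) - 27098\right) = 7 - \left(\left(-1595 + 15404\right) - 27098\right) = 7 - \left(13809 - 27098\right) = 7 - -13289 = 7 + 13289 = 13296$)
$\frac{1}{-69784 + m} = \frac{1}{-69784 + 13296} = \frac{1}{-56488} = - \frac{1}{56488}$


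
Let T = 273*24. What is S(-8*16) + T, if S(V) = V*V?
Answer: 22936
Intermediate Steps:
S(V) = V²
T = 6552
S(-8*16) + T = (-8*16)² + 6552 = (-128)² + 6552 = 16384 + 6552 = 22936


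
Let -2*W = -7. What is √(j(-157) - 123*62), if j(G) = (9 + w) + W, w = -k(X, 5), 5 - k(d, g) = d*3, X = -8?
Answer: I*√30570/2 ≈ 87.421*I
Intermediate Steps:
k(d, g) = 5 - 3*d (k(d, g) = 5 - d*3 = 5 - 3*d)
W = 7/2 (W = -½*(-7) = 7/2 ≈ 3.5000)
w = -29 (w = -(5 - 3*(-8)) = -(5 + 24) = -1*29 = -29)
j(G) = -33/2 (j(G) = (9 - 29) + 7/2 = -20 + 7/2 = -33/2)
√(j(-157) - 123*62) = √(-33/2 - 123*62) = √(-33/2 - 7626) = √(-15285/2) = I*√30570/2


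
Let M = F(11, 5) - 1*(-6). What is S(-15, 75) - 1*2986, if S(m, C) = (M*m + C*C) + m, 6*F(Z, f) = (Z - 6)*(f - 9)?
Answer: 2584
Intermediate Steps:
F(Z, f) = (-9 + f)*(-6 + Z)/6 (F(Z, f) = ((Z - 6)*(f - 9))/6 = ((-6 + Z)*(-9 + f))/6 = ((-9 + f)*(-6 + Z))/6 = (-9 + f)*(-6 + Z)/6)
M = 8/3 (M = (9 - 1*5 - 3/2*11 + (⅙)*11*5) - 1*(-6) = (9 - 5 - 33/2 + 55/6) + 6 = -10/3 + 6 = 8/3 ≈ 2.6667)
S(m, C) = C² + 11*m/3 (S(m, C) = (8*m/3 + C*C) + m = (8*m/3 + C²) + m = (C² + 8*m/3) + m = C² + 11*m/3)
S(-15, 75) - 1*2986 = (75² + (11/3)*(-15)) - 1*2986 = (5625 - 55) - 2986 = 5570 - 2986 = 2584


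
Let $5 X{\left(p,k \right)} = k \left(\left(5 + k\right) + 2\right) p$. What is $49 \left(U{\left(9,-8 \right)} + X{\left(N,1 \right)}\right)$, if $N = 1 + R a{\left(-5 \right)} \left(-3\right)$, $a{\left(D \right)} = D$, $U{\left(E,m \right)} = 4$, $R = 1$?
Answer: $\frac{7252}{5} \approx 1450.4$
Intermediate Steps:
$N = 16$ ($N = 1 + 1 \left(-5\right) \left(-3\right) = 1 - -15 = 1 + 15 = 16$)
$X{\left(p,k \right)} = \frac{k p \left(7 + k\right)}{5}$ ($X{\left(p,k \right)} = \frac{k \left(\left(5 + k\right) + 2\right) p}{5} = \frac{k \left(7 + k\right) p}{5} = \frac{k p \left(7 + k\right)}{5}$)
$49 \left(U{\left(9,-8 \right)} + X{\left(N,1 \right)}\right) = 49 \left(4 + \frac{1}{5} \cdot 1 \cdot 16 \left(7 + 1\right)\right) = 49 \left(4 + \frac{1}{5} \cdot 1 \cdot 16 \cdot 8\right) = 49 \left(4 + \frac{128}{5}\right) = 49 \cdot \frac{148}{5} = \frac{7252}{5}$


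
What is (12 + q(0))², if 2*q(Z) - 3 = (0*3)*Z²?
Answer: 729/4 ≈ 182.25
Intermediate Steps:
q(Z) = 3/2 (q(Z) = 3/2 + ((0*3)*Z²)/2 = 3/2 + (0*Z²)/2 = 3/2 + (½)*0 = 3/2 + 0 = 3/2)
(12 + q(0))² = (12 + 3/2)² = (27/2)² = 729/4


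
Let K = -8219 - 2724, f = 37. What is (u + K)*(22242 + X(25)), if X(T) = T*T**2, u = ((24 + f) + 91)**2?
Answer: 460500587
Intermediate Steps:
K = -10943
u = 23104 (u = ((24 + 37) + 91)**2 = (61 + 91)**2 = 152**2 = 23104)
X(T) = T**3
(u + K)*(22242 + X(25)) = (23104 - 10943)*(22242 + 25**3) = 12161*(22242 + 15625) = 12161*37867 = 460500587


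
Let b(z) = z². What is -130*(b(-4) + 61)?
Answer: -10010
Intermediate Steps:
-130*(b(-4) + 61) = -130*((-4)² + 61) = -130*(16 + 61) = -130*77 = -10010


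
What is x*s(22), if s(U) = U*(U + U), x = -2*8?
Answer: -15488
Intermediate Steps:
x = -16
s(U) = 2*U² (s(U) = U*(2*U) = 2*U²)
x*s(22) = -32*22² = -32*484 = -16*968 = -15488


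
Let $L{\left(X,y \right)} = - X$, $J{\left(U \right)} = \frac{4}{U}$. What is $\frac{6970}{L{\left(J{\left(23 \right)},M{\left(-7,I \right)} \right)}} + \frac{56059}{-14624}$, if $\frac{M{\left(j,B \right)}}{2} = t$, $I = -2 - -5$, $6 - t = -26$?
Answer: $- \frac{586149419}{14624} \approx -40081.0$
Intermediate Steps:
$t = 32$ ($t = 6 - -26 = 6 + 26 = 32$)
$I = 3$ ($I = -2 + 5 = 3$)
$M{\left(j,B \right)} = 64$ ($M{\left(j,B \right)} = 2 \cdot 32 = 64$)
$\frac{6970}{L{\left(J{\left(23 \right)},M{\left(-7,I \right)} \right)}} + \frac{56059}{-14624} = \frac{6970}{\left(-1\right) \frac{4}{23}} + \frac{56059}{-14624} = \frac{6970}{\left(-1\right) 4 \cdot \frac{1}{23}} + 56059 \left(- \frac{1}{14624}\right) = \frac{6970}{\left(-1\right) \frac{4}{23}} - \frac{56059}{14624} = \frac{6970}{- \frac{4}{23}} - \frac{56059}{14624} = 6970 \left(- \frac{23}{4}\right) - \frac{56059}{14624} = - \frac{80155}{2} - \frac{56059}{14624} = - \frac{586149419}{14624}$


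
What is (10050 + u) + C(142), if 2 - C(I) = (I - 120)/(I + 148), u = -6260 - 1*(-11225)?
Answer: 2177454/145 ≈ 15017.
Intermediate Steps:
u = 4965 (u = -6260 + 11225 = 4965)
C(I) = 2 - (-120 + I)/(148 + I) (C(I) = 2 - (I - 120)/(I + 148) = 2 - (-120 + I)/(148 + I))
(10050 + u) + C(142) = (10050 + 4965) + (416 + 142)/(148 + 142) = 15015 + 558/290 = 15015 + (1/290)*558 = 15015 + 279/145 = 2177454/145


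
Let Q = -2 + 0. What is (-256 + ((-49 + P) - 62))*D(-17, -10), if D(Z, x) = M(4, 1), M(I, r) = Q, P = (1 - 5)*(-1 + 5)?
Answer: 766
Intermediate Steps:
Q = -2
P = -16 (P = -4*4 = -16)
M(I, r) = -2
D(Z, x) = -2
(-256 + ((-49 + P) - 62))*D(-17, -10) = (-256 + ((-49 - 16) - 62))*(-2) = (-256 + (-65 - 62))*(-2) = (-256 - 127)*(-2) = -383*(-2) = 766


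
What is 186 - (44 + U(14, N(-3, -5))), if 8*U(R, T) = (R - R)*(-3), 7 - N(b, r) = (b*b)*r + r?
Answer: 142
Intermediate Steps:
N(b, r) = 7 - r - r*b² (N(b, r) = 7 - ((b*b)*r + r) = 7 - (b²*r + r) = 7 - (r*b² + r) = 7 - (r + r*b²) = 7 + (-r - r*b²) = 7 - r - r*b²)
U(R, T) = 0 (U(R, T) = ((R - R)*(-3))/8 = (0*(-3))/8 = (⅛)*0 = 0)
186 - (44 + U(14, N(-3, -5))) = 186 - (44 + 0) = 186 - 1*44 = 186 - 44 = 142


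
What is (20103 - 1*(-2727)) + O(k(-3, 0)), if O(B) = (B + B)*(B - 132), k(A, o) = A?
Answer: 23640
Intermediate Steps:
O(B) = 2*B*(-132 + B) (O(B) = (2*B)*(-132 + B) = 2*B*(-132 + B))
(20103 - 1*(-2727)) + O(k(-3, 0)) = (20103 - 1*(-2727)) + 2*(-3)*(-132 - 3) = (20103 + 2727) + 2*(-3)*(-135) = 22830 + 810 = 23640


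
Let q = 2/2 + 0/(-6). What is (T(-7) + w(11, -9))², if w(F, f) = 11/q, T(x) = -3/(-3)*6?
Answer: 289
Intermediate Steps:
q = 1 (q = 2*(½) + 0*(-⅙) = 1 + 0 = 1)
T(x) = 6 (T(x) = -3*(-⅓)*6 = 1*6 = 6)
w(F, f) = 11 (w(F, f) = 11/1 = 11*1 = 11)
(T(-7) + w(11, -9))² = (6 + 11)² = 17² = 289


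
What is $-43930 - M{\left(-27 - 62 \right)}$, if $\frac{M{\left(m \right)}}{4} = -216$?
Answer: $-43066$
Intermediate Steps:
$M{\left(m \right)} = -864$ ($M{\left(m \right)} = 4 \left(-216\right) = -864$)
$-43930 - M{\left(-27 - 62 \right)} = -43930 - -864 = -43930 + 864 = -43066$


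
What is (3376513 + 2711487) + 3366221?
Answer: 9454221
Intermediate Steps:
(3376513 + 2711487) + 3366221 = 6088000 + 3366221 = 9454221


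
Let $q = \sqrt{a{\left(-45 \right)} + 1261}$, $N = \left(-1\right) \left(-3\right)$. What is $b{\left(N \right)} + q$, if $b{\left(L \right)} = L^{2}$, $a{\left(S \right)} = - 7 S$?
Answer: $9 + 2 \sqrt{394} \approx 48.699$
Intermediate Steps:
$N = 3$
$q = 2 \sqrt{394}$ ($q = \sqrt{\left(-7\right) \left(-45\right) + 1261} = \sqrt{315 + 1261} = \sqrt{1576} = 2 \sqrt{394} \approx 39.699$)
$b{\left(N \right)} + q = 3^{2} + 2 \sqrt{394} = 9 + 2 \sqrt{394}$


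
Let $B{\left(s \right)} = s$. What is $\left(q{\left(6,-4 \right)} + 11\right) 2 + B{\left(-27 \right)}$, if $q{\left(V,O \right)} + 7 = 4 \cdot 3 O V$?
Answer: $-595$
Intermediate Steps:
$q{\left(V,O \right)} = -7 + 12 O V$ ($q{\left(V,O \right)} = -7 + 4 \cdot 3 O V = -7 + 12 O V$)
$\left(q{\left(6,-4 \right)} + 11\right) 2 + B{\left(-27 \right)} = \left(\left(-7 + 12 \left(-4\right) 6\right) + 11\right) 2 - 27 = \left(\left(-7 - 288\right) + 11\right) 2 - 27 = \left(-295 + 11\right) 2 - 27 = \left(-284\right) 2 - 27 = -568 - 27 = -595$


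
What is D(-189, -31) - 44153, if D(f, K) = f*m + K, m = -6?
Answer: -43050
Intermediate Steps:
D(f, K) = K - 6*f (D(f, K) = f*(-6) + K = -6*f + K = K - 6*f)
D(-189, -31) - 44153 = (-31 - 6*(-189)) - 44153 = (-31 + 1134) - 44153 = 1103 - 44153 = -43050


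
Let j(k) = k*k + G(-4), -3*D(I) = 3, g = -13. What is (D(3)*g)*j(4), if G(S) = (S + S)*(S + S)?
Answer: 1040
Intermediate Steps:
D(I) = -1 (D(I) = -⅓*3 = -1)
G(S) = 4*S² (G(S) = (2*S)*(2*S) = 4*S²)
j(k) = 64 + k² (j(k) = k*k + 4*(-4)² = k² + 4*16 = k² + 64 = 64 + k²)
(D(3)*g)*j(4) = (-1*(-13))*(64 + 4²) = 13*(64 + 16) = 13*80 = 1040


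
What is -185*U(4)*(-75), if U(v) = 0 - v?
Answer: -55500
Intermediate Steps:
U(v) = -v
-185*U(4)*(-75) = -(-185)*4*(-75) = -185*(-4)*(-75) = 740*(-75) = -55500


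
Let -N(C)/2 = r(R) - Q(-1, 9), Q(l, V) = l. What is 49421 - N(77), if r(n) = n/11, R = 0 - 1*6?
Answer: 543641/11 ≈ 49422.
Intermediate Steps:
R = -6 (R = 0 - 6 = -6)
r(n) = n/11 (r(n) = n*(1/11) = n/11)
N(C) = -10/11 (N(C) = -2*((1/11)*(-6) - 1*(-1)) = -2*(-6/11 + 1) = -2*5/11 = -10/11)
49421 - N(77) = 49421 - 1*(-10/11) = 49421 + 10/11 = 543641/11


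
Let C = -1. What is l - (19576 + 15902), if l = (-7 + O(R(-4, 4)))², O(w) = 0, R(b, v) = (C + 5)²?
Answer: -35429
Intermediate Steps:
R(b, v) = 16 (R(b, v) = (-1 + 5)² = 4² = 16)
l = 49 (l = (-7 + 0)² = (-7)² = 49)
l - (19576 + 15902) = 49 - (19576 + 15902) = 49 - 1*35478 = 49 - 35478 = -35429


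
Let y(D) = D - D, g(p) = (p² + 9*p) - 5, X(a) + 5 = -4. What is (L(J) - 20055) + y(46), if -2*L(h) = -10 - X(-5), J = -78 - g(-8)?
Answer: -40109/2 ≈ -20055.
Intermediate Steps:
X(a) = -9 (X(a) = -5 - 4 = -9)
g(p) = -5 + p² + 9*p
y(D) = 0
J = -65 (J = -78 - (-5 + (-8)² + 9*(-8)) = -78 - (-5 + 64 - 72) = -78 - 1*(-13) = -78 + 13 = -65)
L(h) = ½ (L(h) = -(-10 - 1*(-9))/2 = -(-10 + 9)/2 = -½*(-1) = ½)
(L(J) - 20055) + y(46) = (½ - 20055) + 0 = -40109/2 + 0 = -40109/2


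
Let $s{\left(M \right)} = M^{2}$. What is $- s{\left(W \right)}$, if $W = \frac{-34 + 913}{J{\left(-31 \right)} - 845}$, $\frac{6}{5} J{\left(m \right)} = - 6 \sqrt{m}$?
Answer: $\frac{772641 i}{50 \left(- 14265 i + 169 \sqrt{31}\right)} \approx -1.0786 + 0.071145 i$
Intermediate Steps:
$J{\left(m \right)} = - 5 \sqrt{m}$ ($J{\left(m \right)} = \frac{5 \left(- 6 \sqrt{m}\right)}{6} = - 5 \sqrt{m}$)
$W = \frac{879}{-845 - 5 i \sqrt{31}}$ ($W = \frac{-34 + 913}{- 5 \sqrt{-31} - 845} = \frac{879}{- 5 i \sqrt{31} - 845} = \frac{879}{-845 - 5 i \sqrt{31}} \approx -1.0391 + 0.034234 i$)
$- s{\left(W \right)} = - \left(- \frac{148551}{142960} + \frac{879 i \sqrt{31}}{142960}\right)^{2}$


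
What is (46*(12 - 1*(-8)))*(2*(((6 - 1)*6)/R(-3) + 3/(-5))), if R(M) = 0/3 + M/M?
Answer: 54096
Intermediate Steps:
R(M) = 1 (R(M) = 0*(1/3) + 1 = 0 + 1 = 1)
(46*(12 - 1*(-8)))*(2*(((6 - 1)*6)/R(-3) + 3/(-5))) = (46*(12 - 1*(-8)))*(2*(((6 - 1)*6)/1 + 3/(-5))) = (46*(12 + 8))*(2*((5*6)*1 + 3*(-1/5))) = (46*20)*(2*(30*1 - 3/5)) = 920*(2*(30 - 3/5)) = 920*(2*(147/5)) = 920*(294/5) = 54096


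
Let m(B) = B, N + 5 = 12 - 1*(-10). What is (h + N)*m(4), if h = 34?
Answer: 204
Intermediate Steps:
N = 17 (N = -5 + (12 - 1*(-10)) = -5 + (12 + 10) = -5 + 22 = 17)
(h + N)*m(4) = (34 + 17)*4 = 51*4 = 204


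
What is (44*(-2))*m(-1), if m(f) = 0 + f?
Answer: 88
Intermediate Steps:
m(f) = f
(44*(-2))*m(-1) = (44*(-2))*(-1) = -88*(-1) = 88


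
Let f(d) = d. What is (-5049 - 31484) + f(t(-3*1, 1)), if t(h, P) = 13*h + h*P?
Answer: -36575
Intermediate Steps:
t(h, P) = 13*h + P*h
(-5049 - 31484) + f(t(-3*1, 1)) = (-5049 - 31484) + (-3*1)*(13 + 1) = -36533 - 3*14 = -36533 - 42 = -36575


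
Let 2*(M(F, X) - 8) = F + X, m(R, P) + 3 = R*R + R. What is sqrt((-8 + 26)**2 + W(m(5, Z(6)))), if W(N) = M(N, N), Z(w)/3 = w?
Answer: sqrt(359) ≈ 18.947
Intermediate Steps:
Z(w) = 3*w
m(R, P) = -3 + R + R**2 (m(R, P) = -3 + (R*R + R) = -3 + (R**2 + R) = -3 + (R + R**2) = -3 + R + R**2)
M(F, X) = 8 + F/2 + X/2 (M(F, X) = 8 + (F + X)/2 = 8 + (F/2 + X/2) = 8 + F/2 + X/2)
W(N) = 8 + N (W(N) = 8 + N/2 + N/2 = 8 + N)
sqrt((-8 + 26)**2 + W(m(5, Z(6)))) = sqrt((-8 + 26)**2 + (8 + (-3 + 5 + 5**2))) = sqrt(18**2 + (8 + (-3 + 5 + 25))) = sqrt(324 + (8 + 27)) = sqrt(324 + 35) = sqrt(359)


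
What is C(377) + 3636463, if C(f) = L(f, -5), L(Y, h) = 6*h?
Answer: 3636433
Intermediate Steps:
C(f) = -30 (C(f) = 6*(-5) = -30)
C(377) + 3636463 = -30 + 3636463 = 3636433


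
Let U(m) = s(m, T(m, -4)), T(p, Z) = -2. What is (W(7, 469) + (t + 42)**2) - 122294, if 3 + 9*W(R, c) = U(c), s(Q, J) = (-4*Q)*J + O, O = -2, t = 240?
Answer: -127061/3 ≈ -42354.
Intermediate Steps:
s(Q, J) = -2 - 4*J*Q (s(Q, J) = (-4*Q)*J - 2 = -4*J*Q - 2 = -2 - 4*J*Q)
U(m) = -2 + 8*m (U(m) = -2 - 4*(-2)*m = -2 + 8*m)
W(R, c) = -5/9 + 8*c/9 (W(R, c) = -1/3 + (-2 + 8*c)/9 = -1/3 + (-2/9 + 8*c/9) = -5/9 + 8*c/9)
(W(7, 469) + (t + 42)**2) - 122294 = ((-5/9 + (8/9)*469) + (240 + 42)**2) - 122294 = ((-5/9 + 3752/9) + 282**2) - 122294 = (1249/3 + 79524) - 122294 = 239821/3 - 122294 = -127061/3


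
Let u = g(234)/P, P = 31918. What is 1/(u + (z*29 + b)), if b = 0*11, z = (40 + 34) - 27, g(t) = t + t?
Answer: 15959/21752351 ≈ 0.00073367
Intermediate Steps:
g(t) = 2*t
z = 47 (z = 74 - 27 = 47)
b = 0
u = 234/15959 (u = (2*234)/31918 = 468*(1/31918) = 234/15959 ≈ 0.014663)
1/(u + (z*29 + b)) = 1/(234/15959 + (47*29 + 0)) = 1/(234/15959 + (1363 + 0)) = 1/(234/15959 + 1363) = 1/(21752351/15959) = 15959/21752351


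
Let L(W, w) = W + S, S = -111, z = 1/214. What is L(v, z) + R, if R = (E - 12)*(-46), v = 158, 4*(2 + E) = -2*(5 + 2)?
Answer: 852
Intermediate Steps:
E = -11/2 (E = -2 + (-2*(5 + 2))/4 = -2 + (-2*7)/4 = -2 + (1/4)*(-14) = -2 - 7/2 = -11/2 ≈ -5.5000)
z = 1/214 ≈ 0.0046729
L(W, w) = -111 + W (L(W, w) = W - 111 = -111 + W)
R = 805 (R = (-11/2 - 12)*(-46) = -35/2*(-46) = 805)
L(v, z) + R = (-111 + 158) + 805 = 47 + 805 = 852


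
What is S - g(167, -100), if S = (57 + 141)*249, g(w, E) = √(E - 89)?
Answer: 49302 - 3*I*√21 ≈ 49302.0 - 13.748*I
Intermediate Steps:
g(w, E) = √(-89 + E)
S = 49302 (S = 198*249 = 49302)
S - g(167, -100) = 49302 - √(-89 - 100) = 49302 - √(-189) = 49302 - 3*I*√21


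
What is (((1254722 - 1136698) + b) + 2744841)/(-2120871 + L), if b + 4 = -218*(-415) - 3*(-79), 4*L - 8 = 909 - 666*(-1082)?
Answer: -11814272/7761955 ≈ -1.5221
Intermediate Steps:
L = 721529/4 (L = 2 + (909 - 666*(-1082))/4 = 2 + (909 + 720612)/4 = 2 + (1/4)*721521 = 2 + 721521/4 = 721529/4 ≈ 1.8038e+5)
b = 90703 (b = -4 + (-218*(-415) - 3*(-79)) = -4 + (90470 + 237) = -4 + 90707 = 90703)
(((1254722 - 1136698) + b) + 2744841)/(-2120871 + L) = (((1254722 - 1136698) + 90703) + 2744841)/(-2120871 + 721529/4) = ((118024 + 90703) + 2744841)/(-7761955/4) = (208727 + 2744841)*(-4/7761955) = 2953568*(-4/7761955) = -11814272/7761955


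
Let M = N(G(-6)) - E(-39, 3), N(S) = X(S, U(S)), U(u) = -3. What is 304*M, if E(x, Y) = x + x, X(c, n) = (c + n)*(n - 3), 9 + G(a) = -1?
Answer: 47424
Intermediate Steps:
G(a) = -10 (G(a) = -9 - 1 = -10)
X(c, n) = (-3 + n)*(c + n) (X(c, n) = (c + n)*(-3 + n) = (-3 + n)*(c + n))
N(S) = 18 - 6*S (N(S) = (-3)**2 - 3*S - 3*(-3) + S*(-3) = 9 - 3*S + 9 - 3*S = 18 - 6*S)
E(x, Y) = 2*x
M = 156 (M = (18 - 6*(-10)) - 2*(-39) = (18 + 60) - 1*(-78) = 78 + 78 = 156)
304*M = 304*156 = 47424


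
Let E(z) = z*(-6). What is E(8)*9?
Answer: -432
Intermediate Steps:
E(z) = -6*z
E(8)*9 = -6*8*9 = -48*9 = -432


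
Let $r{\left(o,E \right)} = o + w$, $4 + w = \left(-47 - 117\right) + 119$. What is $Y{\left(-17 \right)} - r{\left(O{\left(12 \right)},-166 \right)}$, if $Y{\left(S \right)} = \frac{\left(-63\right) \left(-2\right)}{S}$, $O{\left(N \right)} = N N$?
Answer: $- \frac{1741}{17} \approx -102.41$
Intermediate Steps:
$w = -49$ ($w = -4 + \left(\left(-47 - 117\right) + 119\right) = -4 + \left(-164 + 119\right) = -4 - 45 = -49$)
$O{\left(N \right)} = N^{2}$
$r{\left(o,E \right)} = -49 + o$ ($r{\left(o,E \right)} = o - 49 = -49 + o$)
$Y{\left(S \right)} = \frac{126}{S}$
$Y{\left(-17 \right)} - r{\left(O{\left(12 \right)},-166 \right)} = \frac{126}{-17} - \left(-49 + 12^{2}\right) = 126 \left(- \frac{1}{17}\right) - \left(-49 + 144\right) = - \frac{126}{17} - 95 = - \frac{1741}{17}$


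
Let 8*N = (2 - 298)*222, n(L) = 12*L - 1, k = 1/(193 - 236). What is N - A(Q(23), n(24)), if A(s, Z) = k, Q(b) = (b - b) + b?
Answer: -353201/43 ≈ -8214.0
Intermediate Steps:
Q(b) = b (Q(b) = 0 + b = b)
k = -1/43 (k = 1/(-43) = -1/43 ≈ -0.023256)
n(L) = -1 + 12*L
A(s, Z) = -1/43
N = -8214 (N = ((2 - 298)*222)/8 = (-296*222)/8 = (1/8)*(-65712) = -8214)
N - A(Q(23), n(24)) = -8214 - 1*(-1/43) = -8214 + 1/43 = -353201/43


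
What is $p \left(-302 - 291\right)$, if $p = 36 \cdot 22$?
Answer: $-469656$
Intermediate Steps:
$p = 792$
$p \left(-302 - 291\right) = 792 \left(-302 - 291\right) = 792 \left(-593\right) = -469656$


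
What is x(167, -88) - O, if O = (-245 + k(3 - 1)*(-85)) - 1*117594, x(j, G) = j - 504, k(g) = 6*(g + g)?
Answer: 119542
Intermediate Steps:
k(g) = 12*g (k(g) = 6*(2*g) = 12*g)
x(j, G) = -504 + j
O = -119879 (O = (-245 + (12*(3 - 1))*(-85)) - 1*117594 = (-245 + (12*2)*(-85)) - 117594 = (-245 + 24*(-85)) - 117594 = (-245 - 2040) - 117594 = -2285 - 117594 = -119879)
x(167, -88) - O = (-504 + 167) - 1*(-119879) = -337 + 119879 = 119542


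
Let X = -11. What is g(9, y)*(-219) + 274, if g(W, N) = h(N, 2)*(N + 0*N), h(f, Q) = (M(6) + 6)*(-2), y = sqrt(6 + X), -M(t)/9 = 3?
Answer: 274 - 9198*I*sqrt(5) ≈ 274.0 - 20567.0*I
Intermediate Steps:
M(t) = -27 (M(t) = -9*3 = -27)
y = I*sqrt(5) (y = sqrt(6 - 11) = sqrt(-5) = I*sqrt(5) ≈ 2.2361*I)
h(f, Q) = 42 (h(f, Q) = (-27 + 6)*(-2) = -21*(-2) = 42)
g(W, N) = 42*N (g(W, N) = 42*(N + 0*N) = 42*(N + 0) = 42*N)
g(9, y)*(-219) + 274 = (42*(I*sqrt(5)))*(-219) + 274 = (42*I*sqrt(5))*(-219) + 274 = -9198*I*sqrt(5) + 274 = 274 - 9198*I*sqrt(5)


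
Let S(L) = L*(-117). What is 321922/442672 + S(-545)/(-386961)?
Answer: 16057379827/28549466632 ≈ 0.56244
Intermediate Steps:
S(L) = -117*L
321922/442672 + S(-545)/(-386961) = 321922/442672 - 117*(-545)/(-386961) = 321922*(1/442672) + 63765*(-1/386961) = 160961/221336 - 21255/128987 = 16057379827/28549466632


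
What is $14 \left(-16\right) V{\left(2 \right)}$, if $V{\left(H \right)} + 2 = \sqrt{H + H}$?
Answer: $0$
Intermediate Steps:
$V{\left(H \right)} = -2 + \sqrt{2} \sqrt{H}$ ($V{\left(H \right)} = -2 + \sqrt{H + H} = -2 + \sqrt{2 H} = -2 + \sqrt{2} \sqrt{H}$)
$14 \left(-16\right) V{\left(2 \right)} = 14 \left(-16\right) \left(-2 + \sqrt{2} \sqrt{2}\right) = - 224 \left(-2 + 2\right) = \left(-224\right) 0 = 0$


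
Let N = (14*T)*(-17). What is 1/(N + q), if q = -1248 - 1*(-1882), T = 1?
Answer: 1/396 ≈ 0.0025253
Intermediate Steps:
q = 634 (q = -1248 + 1882 = 634)
N = -238 (N = (14*1)*(-17) = 14*(-17) = -238)
1/(N + q) = 1/(-238 + 634) = 1/396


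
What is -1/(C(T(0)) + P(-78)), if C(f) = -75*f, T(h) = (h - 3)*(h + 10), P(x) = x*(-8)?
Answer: -1/2874 ≈ -0.00034795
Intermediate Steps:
P(x) = -8*x
T(h) = (-3 + h)*(10 + h)
-1/(C(T(0)) + P(-78)) = -1/(-75*(-30 + 0² + 7*0) - 8*(-78)) = -1/(-75*(-30 + 0 + 0) + 624) = -1/(-75*(-30) + 624) = -1/(2250 + 624) = -1/2874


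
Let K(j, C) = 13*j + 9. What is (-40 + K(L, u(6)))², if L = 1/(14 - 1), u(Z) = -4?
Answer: 900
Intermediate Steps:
L = 1/13 ≈ 0.076923
K(j, C) = 9 + 13*j
(-40 + K(L, u(6)))² = (-40 + (9 + 13*(1/13)))² = (-40 + (9 + 1))² = (-40 + 10)² = (-30)² = 900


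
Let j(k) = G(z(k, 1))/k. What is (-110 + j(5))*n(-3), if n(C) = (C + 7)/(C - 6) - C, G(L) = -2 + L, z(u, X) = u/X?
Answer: -12581/45 ≈ -279.58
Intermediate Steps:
j(k) = (-2 + k)/k (j(k) = (-2 + k/1)/k = (-2 + k*1)/k = (-2 + k)/k)
n(C) = -C + (7 + C)/(-6 + C) (n(C) = (7 + C)/(-6 + C) - C = -C + (7 + C)/(-6 + C))
(-110 + j(5))*n(-3) = (-110 + (-2 + 5)/5)*((7 - 1*(-3)**2 + 7*(-3))/(-6 - 3)) = (-110 + (1/5)*3)*((7 - 1*9 - 21)/(-9)) = (-110 + 3/5)*(-(7 - 9 - 21)/9) = -(-547)*(-23)/45 = -547/5*23/9 = -12581/45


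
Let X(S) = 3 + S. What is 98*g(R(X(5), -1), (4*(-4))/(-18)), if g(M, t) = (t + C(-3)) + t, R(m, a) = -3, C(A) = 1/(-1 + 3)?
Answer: 2009/9 ≈ 223.22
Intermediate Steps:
C(A) = 1/2
g(M, t) = 1/2 + 2*t (g(M, t) = (t + 1/2) + t = (1/2 + t) + t = 1/2 + 2*t)
98*g(R(X(5), -1), (4*(-4))/(-18)) = 98*(1/2 + 2*((4*(-4))/(-18))) = 98*(1/2 + 2*(-16*(-1/18))) = 98*(1/2 + 2*(8/9)) = 98*(1/2 + 16/9) = 98*(41/18) = 2009/9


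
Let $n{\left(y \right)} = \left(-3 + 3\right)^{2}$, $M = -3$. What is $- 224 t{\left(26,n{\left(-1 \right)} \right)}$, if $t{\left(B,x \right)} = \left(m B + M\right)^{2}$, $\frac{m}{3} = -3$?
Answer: $-12581856$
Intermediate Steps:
$m = -9$ ($m = 3 \left(-3\right) = -9$)
$n{\left(y \right)} = 0$ ($n{\left(y \right)} = 0^{2} = 0$)
$t{\left(B,x \right)} = \left(-3 - 9 B\right)^{2}$ ($t{\left(B,x \right)} = \left(- 9 B - 3\right)^{2} = \left(-3 - 9 B\right)^{2}$)
$- 224 t{\left(26,n{\left(-1 \right)} \right)} = - 224 \cdot 9 \left(1 + 3 \cdot 26\right)^{2} = - 224 \cdot 9 \left(1 + 78\right)^{2} = - 224 \cdot 9 \cdot 79^{2} = - 224 \cdot 9 \cdot 6241 = \left(-224\right) 56169 = -12581856$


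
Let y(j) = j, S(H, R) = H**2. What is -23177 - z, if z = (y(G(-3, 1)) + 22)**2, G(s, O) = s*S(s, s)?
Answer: -23202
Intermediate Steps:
G(s, O) = s**3 (G(s, O) = s*s**2 = s**3)
z = 25 (z = ((-3)**3 + 22)**2 = (-27 + 22)**2 = (-5)**2 = 25)
-23177 - z = -23177 - 1*25 = -23177 - 25 = -23202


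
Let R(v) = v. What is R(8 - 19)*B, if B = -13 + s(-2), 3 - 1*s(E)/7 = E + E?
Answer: -396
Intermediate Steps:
s(E) = 21 - 14*E (s(E) = 21 - 7*(E + E) = 21 - 14*E)
B = 36 (B = -13 + (21 - 14*(-2)) = -13 + (21 + 28) = -13 + 49 = 36)
R(8 - 19)*B = (8 - 19)*36 = -11*36 = -396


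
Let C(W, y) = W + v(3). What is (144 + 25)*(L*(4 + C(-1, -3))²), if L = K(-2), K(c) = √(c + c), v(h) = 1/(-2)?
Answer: 4225*I/2 ≈ 2112.5*I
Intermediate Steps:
v(h) = -½
C(W, y) = -½ + W (C(W, y) = W - ½ = -½ + W)
K(c) = √2*√c (K(c) = √(2*c) = √2*√c)
L = 2*I (L = √2*√(-2) = √2*(I*√2) = 2*I ≈ 2.0*I)
(144 + 25)*(L*(4 + C(-1, -3))²) = (144 + 25)*((2*I)*(4 + (-½ - 1))²) = 169*((2*I)*(4 - 3/2)²) = 169*((2*I)*(5/2)²) = 169*((2*I)*(25/4)) = 169*(25*I/2) = 4225*I/2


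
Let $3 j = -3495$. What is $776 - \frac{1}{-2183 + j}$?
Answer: $\frac{2598049}{3348} \approx 776.0$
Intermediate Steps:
$j = -1165$ ($j = \frac{1}{3} \left(-3495\right) = -1165$)
$776 - \frac{1}{-2183 + j} = 776 - \frac{1}{-2183 - 1165} = 776 - \frac{1}{-3348} = 776 - - \frac{1}{3348} = 776 + \frac{1}{3348} = \frac{2598049}{3348}$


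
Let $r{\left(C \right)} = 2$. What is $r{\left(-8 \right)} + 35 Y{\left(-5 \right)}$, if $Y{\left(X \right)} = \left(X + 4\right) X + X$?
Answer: $2$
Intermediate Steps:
$Y{\left(X \right)} = X + X \left(4 + X\right)$ ($Y{\left(X \right)} = \left(4 + X\right) X + X = X \left(4 + X\right) + X = X + X \left(4 + X\right)$)
$r{\left(-8 \right)} + 35 Y{\left(-5 \right)} = 2 + 35 \left(- 5 \left(5 - 5\right)\right) = 2 + 35 \left(\left(-5\right) 0\right) = 2 + 35 \cdot 0 = 2 + 0 = 2$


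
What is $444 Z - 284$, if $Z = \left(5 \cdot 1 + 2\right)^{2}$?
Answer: $21472$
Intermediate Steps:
$Z = 49$ ($Z = \left(5 + 2\right)^{2} = 7^{2} = 49$)
$444 Z - 284 = 444 \cdot 49 - 284 = 21756 - 284 = 21472$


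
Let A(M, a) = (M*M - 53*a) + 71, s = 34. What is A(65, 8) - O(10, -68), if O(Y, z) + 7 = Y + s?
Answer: 3835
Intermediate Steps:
O(Y, z) = 27 + Y (O(Y, z) = -7 + (Y + 34) = -7 + (34 + Y) = 27 + Y)
A(M, a) = 71 + M**2 - 53*a (A(M, a) = (M**2 - 53*a) + 71 = 71 + M**2 - 53*a)
A(65, 8) - O(10, -68) = (71 + 65**2 - 53*8) - (27 + 10) = (71 + 4225 - 424) - 1*37 = 3872 - 37 = 3835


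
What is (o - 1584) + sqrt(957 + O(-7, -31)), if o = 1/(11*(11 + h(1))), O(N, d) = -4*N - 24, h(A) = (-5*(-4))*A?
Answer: -529572/341 ≈ -1553.0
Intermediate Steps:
h(A) = 20*A
O(N, d) = -24 - 4*N
o = 1/341 (o = 1/(11*(11 + 20*1)) = 1/(11*(11 + 20)) = 1/(11*31) = 1/341 ≈ 0.0029326)
(o - 1584) + sqrt(957 + O(-7, -31)) = (1/341 - 1584) + sqrt(957 + (-24 - 4*(-7))) = -540143/341 + sqrt(957 + (-24 + 28)) = -540143/341 + sqrt(957 + 4) = -540143/341 + sqrt(961) = -540143/341 + 31 = -529572/341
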